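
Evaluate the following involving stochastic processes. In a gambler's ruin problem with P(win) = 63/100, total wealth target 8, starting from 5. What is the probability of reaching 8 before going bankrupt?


Gambler's ruin formula:
r = q/p = 0.3700/0.6300 = 0.5873
P(win) = (1 - r^i)/(1 - r^N)
= (1 - 0.5873^5)/(1 - 0.5873^8)
= 0.9435

0.9435


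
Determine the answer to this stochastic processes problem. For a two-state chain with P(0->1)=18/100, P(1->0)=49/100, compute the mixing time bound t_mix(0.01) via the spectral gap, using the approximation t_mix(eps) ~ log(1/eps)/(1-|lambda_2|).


lambda_2 = |1 - p01 - p10| = |1 - 0.1800 - 0.4900| = 0.3300
t_mix ~ log(1/eps)/(1 - |lambda_2|)
= log(100)/(1 - 0.3300) = 4.6052/0.6700
= 6.8734

6.8734


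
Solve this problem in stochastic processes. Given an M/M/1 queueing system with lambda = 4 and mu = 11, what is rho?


rho = lambda/mu
= 4/11
= 0.3636

0.3636


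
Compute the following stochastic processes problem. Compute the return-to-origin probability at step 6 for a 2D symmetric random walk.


P = C(6,3)^2 / 4^6
= 20^2 / 4096
= 400 / 4096
= 0.0977

0.0977


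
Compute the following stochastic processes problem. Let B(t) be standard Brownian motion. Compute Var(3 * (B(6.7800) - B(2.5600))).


Var(alpha*(B(t)-B(s))) = alpha^2 * (t-s)
= 3^2 * (6.7800 - 2.5600)
= 9 * 4.2200
= 37.9800

37.9800


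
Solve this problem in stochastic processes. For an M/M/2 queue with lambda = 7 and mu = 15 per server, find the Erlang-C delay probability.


a = lambda/mu = 0.4667
rho = a/c = 0.2333
Erlang-C formula applied:
C(c,a) = 0.0883

0.0883


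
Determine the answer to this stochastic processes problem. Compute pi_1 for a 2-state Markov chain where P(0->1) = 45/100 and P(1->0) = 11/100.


Stationary distribution: pi_0 = p10/(p01+p10), pi_1 = p01/(p01+p10)
p01 = 0.4500, p10 = 0.1100
pi_1 = 0.8036

0.8036


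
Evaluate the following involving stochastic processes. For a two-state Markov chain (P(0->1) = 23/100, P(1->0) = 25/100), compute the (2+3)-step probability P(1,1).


P^5 = P^2 * P^3
Computing via matrix multiplication of the transition matrix.
Entry (1,1) of P^5 = 0.4990

0.4990


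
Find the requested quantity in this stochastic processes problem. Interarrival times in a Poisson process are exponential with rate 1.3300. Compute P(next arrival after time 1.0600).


P(X > t) = exp(-lambda * t)
= exp(-1.3300 * 1.0600)
= exp(-1.4098) = 0.2442

0.2442


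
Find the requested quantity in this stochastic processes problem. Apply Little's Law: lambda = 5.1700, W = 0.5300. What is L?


Little's Law: L = lambda * W
= 5.1700 * 0.5300
= 2.7401

2.7401


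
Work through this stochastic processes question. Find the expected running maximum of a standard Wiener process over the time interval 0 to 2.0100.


E(max B(s)) = sqrt(2t/pi)
= sqrt(2*2.0100/pi)
= sqrt(1.2796)
= 1.1312

1.1312


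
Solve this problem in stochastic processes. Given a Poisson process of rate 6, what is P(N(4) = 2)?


P(N(t)=k) = (lambda*t)^k * exp(-lambda*t) / k!
lambda*t = 24
= 24^2 * exp(-24) / 2!
= 576 * 3.7751e-11 / 2
= 1.0872e-08

1.0872e-08


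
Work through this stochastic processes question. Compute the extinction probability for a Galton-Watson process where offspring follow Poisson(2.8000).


Since mu = 2.8000 > 1, extinction prob q < 1.
Solve s = exp(mu*(s-1)) iteratively.
q = 0.0750

0.0750


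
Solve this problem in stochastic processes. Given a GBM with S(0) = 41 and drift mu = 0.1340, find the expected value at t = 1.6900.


E[S(t)] = S(0) * exp(mu * t)
= 41 * exp(0.1340 * 1.6900)
= 41 * 1.2542
= 51.4203

51.4203


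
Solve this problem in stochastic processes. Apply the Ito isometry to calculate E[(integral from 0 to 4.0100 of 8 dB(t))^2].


By Ito isometry: E[(int f dB)^2] = int f^2 dt
= 8^2 * 4.0100
= 64 * 4.0100 = 256.6400

256.6400


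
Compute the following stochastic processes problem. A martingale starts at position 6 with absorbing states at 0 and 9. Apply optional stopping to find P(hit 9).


By optional stopping theorem: E(M at tau) = M(0) = 6
P(hit 9)*9 + P(hit 0)*0 = 6
P(hit 9) = (6 - 0)/(9 - 0) = 2/3 = 0.6667

0.6667


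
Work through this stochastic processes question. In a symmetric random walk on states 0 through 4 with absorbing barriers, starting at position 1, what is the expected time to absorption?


For symmetric RW on 0,...,N with absorbing barriers, E(i) = i*(N-i)
E(1) = 1 * 3 = 3

3


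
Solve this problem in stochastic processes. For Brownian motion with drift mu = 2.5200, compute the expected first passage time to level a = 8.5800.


Expected first passage time = a/mu
= 8.5800/2.5200
= 3.4048

3.4048


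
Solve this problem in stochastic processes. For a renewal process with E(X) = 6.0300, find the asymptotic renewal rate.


Long-run renewal rate = 1/E(X)
= 1/6.0300
= 0.1658

0.1658


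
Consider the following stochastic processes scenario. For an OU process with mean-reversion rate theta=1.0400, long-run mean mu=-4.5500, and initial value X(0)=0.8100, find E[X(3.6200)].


E[X(t)] = mu + (X(0) - mu)*exp(-theta*t)
= -4.5500 + (0.8100 - -4.5500)*exp(-1.0400*3.6200)
= -4.5500 + 5.3600 * 0.0232
= -4.4258

-4.4258


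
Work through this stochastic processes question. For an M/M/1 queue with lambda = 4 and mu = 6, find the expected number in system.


rho = 4/6 = 0.6667
L = rho/(1-rho)
= 0.6667/0.3333
= 2.0000

2.0000


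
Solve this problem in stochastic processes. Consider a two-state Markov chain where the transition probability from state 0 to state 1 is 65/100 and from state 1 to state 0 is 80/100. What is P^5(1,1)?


Computing P^5 by matrix multiplication.
P = [[0.3500, 0.6500], [0.8000, 0.2000]]
After raising P to the power 5:
P^5(1,1) = 0.4381

0.4381


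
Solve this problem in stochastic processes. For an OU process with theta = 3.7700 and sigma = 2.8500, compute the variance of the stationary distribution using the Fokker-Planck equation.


Stationary variance = sigma^2 / (2*theta)
= 2.8500^2 / (2*3.7700)
= 8.1225 / 7.5400
= 1.0773

1.0773


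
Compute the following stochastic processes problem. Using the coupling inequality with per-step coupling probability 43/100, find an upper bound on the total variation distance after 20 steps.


TV distance bound <= (1-delta)^n
= (1 - 0.4300)^20
= 0.5700^20
= 1.3107e-05

1.3107e-05


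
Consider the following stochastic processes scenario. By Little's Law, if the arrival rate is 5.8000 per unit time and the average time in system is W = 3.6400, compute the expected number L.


Little's Law: L = lambda * W
= 5.8000 * 3.6400
= 21.1120

21.1120


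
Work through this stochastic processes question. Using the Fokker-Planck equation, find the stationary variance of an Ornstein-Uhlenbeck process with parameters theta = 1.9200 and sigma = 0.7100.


Stationary variance = sigma^2 / (2*theta)
= 0.7100^2 / (2*1.9200)
= 0.5041 / 3.8400
= 0.1313

0.1313


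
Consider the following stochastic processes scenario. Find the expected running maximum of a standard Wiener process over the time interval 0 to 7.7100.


E(max B(s)) = sqrt(2t/pi)
= sqrt(2*7.7100/pi)
= sqrt(4.9083)
= 2.2155

2.2155


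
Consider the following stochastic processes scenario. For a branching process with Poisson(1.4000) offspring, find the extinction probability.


Since mu = 1.4000 > 1, extinction prob q < 1.
Solve s = exp(mu*(s-1)) iteratively.
q = 0.4890

0.4890


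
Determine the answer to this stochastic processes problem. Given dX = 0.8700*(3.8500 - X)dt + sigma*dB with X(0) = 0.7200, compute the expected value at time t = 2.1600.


E[X(t)] = mu + (X(0) - mu)*exp(-theta*t)
= 3.8500 + (0.7200 - 3.8500)*exp(-0.8700*2.1600)
= 3.8500 + -3.1300 * 0.1527
= 3.3720

3.3720


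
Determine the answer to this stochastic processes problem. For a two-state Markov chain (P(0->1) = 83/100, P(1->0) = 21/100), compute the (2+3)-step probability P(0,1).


P^5 = P^2 * P^3
Computing via matrix multiplication of the transition matrix.
Entry (0,1) of P^5 = 0.7981

0.7981


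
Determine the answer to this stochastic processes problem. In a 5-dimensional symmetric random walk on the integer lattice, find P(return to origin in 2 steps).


P(return in 2 steps) = P(reverse first step) = 1/(2d)
= 1/10
= 0.1000

0.1000


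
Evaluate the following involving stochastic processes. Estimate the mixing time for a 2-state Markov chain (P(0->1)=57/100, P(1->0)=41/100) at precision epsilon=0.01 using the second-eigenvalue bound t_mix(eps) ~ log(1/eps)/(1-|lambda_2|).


lambda_2 = |1 - p01 - p10| = |1 - 0.5700 - 0.4100| = 0.0200
t_mix ~ log(1/eps)/(1 - |lambda_2|)
= log(100)/(1 - 0.0200) = 4.6052/0.9800
= 4.6992

4.6992


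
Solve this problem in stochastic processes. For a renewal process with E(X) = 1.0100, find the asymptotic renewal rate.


Long-run renewal rate = 1/E(X)
= 1/1.0100
= 0.9901

0.9901


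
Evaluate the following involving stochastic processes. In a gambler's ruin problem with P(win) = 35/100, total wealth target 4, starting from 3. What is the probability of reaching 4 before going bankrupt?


Gambler's ruin formula:
r = q/p = 0.6500/0.3500 = 1.8571
P(win) = (1 - r^i)/(1 - r^N)
= (1 - 1.8571^3)/(1 - 1.8571^4)
= 0.4961

0.4961


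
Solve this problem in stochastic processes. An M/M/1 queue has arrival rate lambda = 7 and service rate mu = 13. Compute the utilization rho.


rho = lambda/mu
= 7/13
= 0.5385

0.5385


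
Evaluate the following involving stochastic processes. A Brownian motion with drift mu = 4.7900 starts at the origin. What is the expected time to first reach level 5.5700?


Expected first passage time = a/mu
= 5.5700/4.7900
= 1.1628

1.1628


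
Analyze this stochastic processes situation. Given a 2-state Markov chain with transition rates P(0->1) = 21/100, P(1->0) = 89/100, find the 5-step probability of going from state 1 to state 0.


Computing P^5 by matrix multiplication.
P = [[0.7900, 0.2100], [0.8900, 0.1100]]
After raising P to the power 5:
P^5(1,0) = 0.8091

0.8091


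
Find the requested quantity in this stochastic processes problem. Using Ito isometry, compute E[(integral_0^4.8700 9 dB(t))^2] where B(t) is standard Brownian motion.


By Ito isometry: E[(int f dB)^2] = int f^2 dt
= 9^2 * 4.8700
= 81 * 4.8700 = 394.4700

394.4700


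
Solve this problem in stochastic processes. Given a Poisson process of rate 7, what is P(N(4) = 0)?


P(N(t)=k) = (lambda*t)^k * exp(-lambda*t) / k!
lambda*t = 28
= 28^0 * exp(-28) / 0!
= 1 * 6.9144e-13 / 1
= 6.9144e-13

6.9144e-13


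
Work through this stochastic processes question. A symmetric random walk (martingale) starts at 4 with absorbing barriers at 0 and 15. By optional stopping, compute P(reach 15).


By optional stopping theorem: E(M at tau) = M(0) = 4
P(hit 15)*15 + P(hit 0)*0 = 4
P(hit 15) = (4 - 0)/(15 - 0) = 4/15 = 0.2667

0.2667


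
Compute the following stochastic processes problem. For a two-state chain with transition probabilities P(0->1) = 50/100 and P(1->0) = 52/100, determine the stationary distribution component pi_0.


Stationary distribution: pi_0 = p10/(p01+p10), pi_1 = p01/(p01+p10)
p01 = 0.5000, p10 = 0.5200
pi_0 = 0.5098

0.5098


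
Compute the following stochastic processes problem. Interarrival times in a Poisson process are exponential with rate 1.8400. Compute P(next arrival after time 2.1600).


P(X > t) = exp(-lambda * t)
= exp(-1.8400 * 2.1600)
= exp(-3.9744) = 0.0188

0.0188


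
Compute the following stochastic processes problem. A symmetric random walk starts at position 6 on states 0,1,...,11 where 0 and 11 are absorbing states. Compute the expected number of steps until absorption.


For symmetric RW on 0,...,N with absorbing barriers, E(i) = i*(N-i)
E(6) = 6 * 5 = 30

30


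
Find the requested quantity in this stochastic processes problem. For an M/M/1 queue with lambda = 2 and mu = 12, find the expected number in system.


rho = 2/12 = 0.1667
L = rho/(1-rho)
= 0.1667/0.8333
= 0.2000

0.2000


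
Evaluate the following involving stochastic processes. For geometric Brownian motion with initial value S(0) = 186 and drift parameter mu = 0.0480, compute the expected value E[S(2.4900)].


E[S(t)] = S(0) * exp(mu * t)
= 186 * exp(0.0480 * 2.4900)
= 186 * 1.1270
= 209.6138

209.6138


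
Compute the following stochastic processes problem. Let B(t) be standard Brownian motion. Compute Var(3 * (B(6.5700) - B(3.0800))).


Var(alpha*(B(t)-B(s))) = alpha^2 * (t-s)
= 3^2 * (6.5700 - 3.0800)
= 9 * 3.4900
= 31.4100

31.4100


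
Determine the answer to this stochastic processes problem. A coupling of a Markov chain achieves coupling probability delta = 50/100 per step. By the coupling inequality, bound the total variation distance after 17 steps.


TV distance bound <= (1-delta)^n
= (1 - 0.5000)^17
= 0.5000^17
= 7.6294e-06

7.6294e-06


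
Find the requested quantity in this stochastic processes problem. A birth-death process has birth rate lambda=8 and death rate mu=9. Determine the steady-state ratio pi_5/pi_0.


For birth-death process, pi_n/pi_0 = (lambda/mu)^n
= (8/9)^5
= 0.5549

0.5549


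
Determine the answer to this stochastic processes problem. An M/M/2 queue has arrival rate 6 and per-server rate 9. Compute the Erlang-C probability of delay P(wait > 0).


a = lambda/mu = 0.6667
rho = a/c = 0.3333
Erlang-C formula applied:
C(c,a) = 0.1667

0.1667


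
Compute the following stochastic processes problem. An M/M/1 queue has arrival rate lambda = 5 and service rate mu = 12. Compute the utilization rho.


rho = lambda/mu
= 5/12
= 0.4167

0.4167


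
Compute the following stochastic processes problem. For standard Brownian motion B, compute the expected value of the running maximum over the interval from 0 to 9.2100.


E(max B(s)) = sqrt(2t/pi)
= sqrt(2*9.2100/pi)
= sqrt(5.8633)
= 2.4214

2.4214


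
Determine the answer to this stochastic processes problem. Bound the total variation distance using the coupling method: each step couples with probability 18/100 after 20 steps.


TV distance bound <= (1-delta)^n
= (1 - 0.1800)^20
= 0.8200^20
= 0.0189

0.0189


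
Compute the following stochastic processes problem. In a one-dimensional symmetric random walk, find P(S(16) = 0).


P(S(16) = 0) = C(16,8) / 4^8
= 12870 / 65536
= 0.1964

0.1964


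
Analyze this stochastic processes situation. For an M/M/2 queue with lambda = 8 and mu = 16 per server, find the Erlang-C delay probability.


a = lambda/mu = 0.5000
rho = a/c = 0.2500
Erlang-C formula applied:
C(c,a) = 0.1000

0.1000


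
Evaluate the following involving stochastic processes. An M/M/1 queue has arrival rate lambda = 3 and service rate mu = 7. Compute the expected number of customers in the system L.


rho = 3/7 = 0.4286
L = rho/(1-rho)
= 0.4286/0.5714
= 0.7500

0.7500


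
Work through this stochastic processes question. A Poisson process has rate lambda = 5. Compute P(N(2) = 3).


P(N(t)=k) = (lambda*t)^k * exp(-lambda*t) / k!
lambda*t = 10
= 10^3 * exp(-10) / 3!
= 1000 * 4.5400e-05 / 6
= 0.0076

0.0076


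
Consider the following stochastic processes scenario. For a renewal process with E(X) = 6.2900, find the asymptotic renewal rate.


Long-run renewal rate = 1/E(X)
= 1/6.2900
= 0.1590

0.1590


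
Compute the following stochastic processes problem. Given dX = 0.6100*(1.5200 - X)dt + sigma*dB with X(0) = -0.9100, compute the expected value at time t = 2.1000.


E[X(t)] = mu + (X(0) - mu)*exp(-theta*t)
= 1.5200 + (-0.9100 - 1.5200)*exp(-0.6100*2.1000)
= 1.5200 + -2.4300 * 0.2778
= 0.8450

0.8450


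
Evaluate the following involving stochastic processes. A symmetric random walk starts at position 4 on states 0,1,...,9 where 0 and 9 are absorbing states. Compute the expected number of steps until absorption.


For symmetric RW on 0,...,N with absorbing barriers, E(i) = i*(N-i)
E(4) = 4 * 5 = 20

20


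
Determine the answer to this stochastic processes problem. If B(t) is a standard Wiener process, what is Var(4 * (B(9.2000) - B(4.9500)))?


Var(alpha*(B(t)-B(s))) = alpha^2 * (t-s)
= 4^2 * (9.2000 - 4.9500)
= 16 * 4.2500
= 68.0000

68.0000


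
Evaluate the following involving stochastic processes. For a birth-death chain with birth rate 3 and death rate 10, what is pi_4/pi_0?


For birth-death process, pi_n/pi_0 = (lambda/mu)^n
= (3/10)^4
= 0.0081

0.0081


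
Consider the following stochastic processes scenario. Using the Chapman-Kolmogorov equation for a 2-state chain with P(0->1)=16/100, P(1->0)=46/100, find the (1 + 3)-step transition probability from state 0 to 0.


P^4 = P^1 * P^3
Computing via matrix multiplication of the transition matrix.
Entry (0,0) of P^4 = 0.7473

0.7473


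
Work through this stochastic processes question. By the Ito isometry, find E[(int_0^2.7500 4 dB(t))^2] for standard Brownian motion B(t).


By Ito isometry: E[(int f dB)^2] = int f^2 dt
= 4^2 * 2.7500
= 16 * 2.7500 = 44.0000

44.0000


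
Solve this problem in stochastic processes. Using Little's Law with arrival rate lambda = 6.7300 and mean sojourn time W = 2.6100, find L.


Little's Law: L = lambda * W
= 6.7300 * 2.6100
= 17.5653

17.5653


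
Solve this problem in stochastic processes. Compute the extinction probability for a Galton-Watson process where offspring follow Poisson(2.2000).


Since mu = 2.2000 > 1, extinction prob q < 1.
Solve s = exp(mu*(s-1)) iteratively.
q = 0.1563

0.1563


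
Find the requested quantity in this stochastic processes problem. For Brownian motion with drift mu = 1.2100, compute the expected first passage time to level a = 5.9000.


Expected first passage time = a/mu
= 5.9000/1.2100
= 4.8760

4.8760


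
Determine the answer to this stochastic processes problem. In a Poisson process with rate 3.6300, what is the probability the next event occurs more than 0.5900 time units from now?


P(X > t) = exp(-lambda * t)
= exp(-3.6300 * 0.5900)
= exp(-2.1417) = 0.1175

0.1175


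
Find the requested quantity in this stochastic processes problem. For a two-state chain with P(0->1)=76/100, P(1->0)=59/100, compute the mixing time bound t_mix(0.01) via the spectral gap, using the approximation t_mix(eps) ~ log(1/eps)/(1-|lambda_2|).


lambda_2 = |1 - p01 - p10| = |1 - 0.7600 - 0.5900| = 0.3500
t_mix ~ log(1/eps)/(1 - |lambda_2|)
= log(100)/(1 - 0.3500) = 4.6052/0.6500
= 7.0849

7.0849


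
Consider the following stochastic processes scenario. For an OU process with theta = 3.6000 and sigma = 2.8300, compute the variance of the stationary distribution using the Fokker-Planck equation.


Stationary variance = sigma^2 / (2*theta)
= 2.8300^2 / (2*3.6000)
= 8.0089 / 7.2000
= 1.1123

1.1123


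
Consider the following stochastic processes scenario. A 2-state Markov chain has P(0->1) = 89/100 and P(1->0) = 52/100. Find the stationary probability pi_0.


Stationary distribution: pi_0 = p10/(p01+p10), pi_1 = p01/(p01+p10)
p01 = 0.8900, p10 = 0.5200
pi_0 = 0.3688

0.3688


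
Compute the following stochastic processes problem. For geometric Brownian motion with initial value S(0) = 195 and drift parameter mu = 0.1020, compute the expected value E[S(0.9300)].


E[S(t)] = S(0) * exp(mu * t)
= 195 * exp(0.1020 * 0.9300)
= 195 * 1.0995
= 214.4035

214.4035


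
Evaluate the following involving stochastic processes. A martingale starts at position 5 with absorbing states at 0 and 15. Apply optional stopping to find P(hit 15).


By optional stopping theorem: E(M at tau) = M(0) = 5
P(hit 15)*15 + P(hit 0)*0 = 5
P(hit 15) = (5 - 0)/(15 - 0) = 1/3 = 0.3333

0.3333


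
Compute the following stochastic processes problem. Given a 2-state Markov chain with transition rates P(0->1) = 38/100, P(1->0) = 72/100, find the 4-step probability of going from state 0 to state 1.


Computing P^4 by matrix multiplication.
P = [[0.6200, 0.3800], [0.7200, 0.2800]]
After raising P to the power 4:
P^4(0,1) = 0.3454

0.3454


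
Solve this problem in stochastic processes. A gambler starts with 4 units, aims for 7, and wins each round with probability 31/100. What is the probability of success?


Gambler's ruin formula:
r = q/p = 0.6900/0.3100 = 2.2258
P(win) = (1 - r^i)/(1 - r^N)
= (1 - 2.2258^4)/(1 - 2.2258^7)
= 0.0873

0.0873


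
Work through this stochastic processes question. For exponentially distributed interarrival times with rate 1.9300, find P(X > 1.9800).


P(X > t) = exp(-lambda * t)
= exp(-1.9300 * 1.9800)
= exp(-3.8214) = 0.0219

0.0219


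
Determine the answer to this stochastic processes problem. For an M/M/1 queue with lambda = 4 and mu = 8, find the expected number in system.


rho = 4/8 = 0.5000
L = rho/(1-rho)
= 0.5000/0.5000
= 1.0000

1.0000


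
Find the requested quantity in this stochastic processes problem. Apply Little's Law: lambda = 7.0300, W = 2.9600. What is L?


Little's Law: L = lambda * W
= 7.0300 * 2.9600
= 20.8088

20.8088


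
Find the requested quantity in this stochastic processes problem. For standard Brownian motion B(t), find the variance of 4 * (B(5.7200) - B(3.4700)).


Var(alpha*(B(t)-B(s))) = alpha^2 * (t-s)
= 4^2 * (5.7200 - 3.4700)
= 16 * 2.2500
= 36.0000

36.0000


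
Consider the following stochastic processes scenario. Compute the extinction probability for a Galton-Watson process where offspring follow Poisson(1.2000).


Since mu = 1.2000 > 1, extinction prob q < 1.
Solve s = exp(mu*(s-1)) iteratively.
q = 0.6863

0.6863


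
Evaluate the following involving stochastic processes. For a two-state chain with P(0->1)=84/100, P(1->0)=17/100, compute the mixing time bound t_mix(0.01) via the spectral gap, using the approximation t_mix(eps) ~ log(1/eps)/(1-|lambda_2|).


lambda_2 = |1 - p01 - p10| = |1 - 0.8400 - 0.1700| = 0.0100
t_mix ~ log(1/eps)/(1 - |lambda_2|)
= log(100)/(1 - 0.0100) = 4.6052/0.9900
= 4.6517

4.6517


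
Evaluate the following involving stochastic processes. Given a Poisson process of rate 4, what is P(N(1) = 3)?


P(N(t)=k) = (lambda*t)^k * exp(-lambda*t) / k!
lambda*t = 4
= 4^3 * exp(-4) / 3!
= 64 * 0.0183 / 6
= 0.1954

0.1954


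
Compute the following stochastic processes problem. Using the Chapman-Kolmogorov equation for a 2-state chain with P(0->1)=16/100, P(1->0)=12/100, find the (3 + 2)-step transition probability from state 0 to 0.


P^5 = P^3 * P^2
Computing via matrix multiplication of the transition matrix.
Entry (0,0) of P^5 = 0.5391

0.5391


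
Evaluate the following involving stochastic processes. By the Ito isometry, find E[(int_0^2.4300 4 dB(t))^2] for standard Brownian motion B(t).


By Ito isometry: E[(int f dB)^2] = int f^2 dt
= 4^2 * 2.4300
= 16 * 2.4300 = 38.8800

38.8800


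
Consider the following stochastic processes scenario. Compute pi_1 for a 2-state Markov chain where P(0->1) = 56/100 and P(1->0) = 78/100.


Stationary distribution: pi_0 = p10/(p01+p10), pi_1 = p01/(p01+p10)
p01 = 0.5600, p10 = 0.7800
pi_1 = 0.4179

0.4179


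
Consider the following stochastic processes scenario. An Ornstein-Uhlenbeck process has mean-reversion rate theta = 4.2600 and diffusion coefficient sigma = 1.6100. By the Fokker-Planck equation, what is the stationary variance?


Stationary variance = sigma^2 / (2*theta)
= 1.6100^2 / (2*4.2600)
= 2.5921 / 8.5200
= 0.3042

0.3042


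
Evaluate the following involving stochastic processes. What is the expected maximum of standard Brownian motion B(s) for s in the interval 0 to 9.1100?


E(max B(s)) = sqrt(2t/pi)
= sqrt(2*9.1100/pi)
= sqrt(5.7996)
= 2.4082

2.4082


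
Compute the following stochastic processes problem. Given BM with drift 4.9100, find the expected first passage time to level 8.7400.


Expected first passage time = a/mu
= 8.7400/4.9100
= 1.7800

1.7800


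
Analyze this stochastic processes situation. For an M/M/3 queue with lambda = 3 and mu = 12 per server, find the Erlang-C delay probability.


a = lambda/mu = 0.2500
rho = a/c = 0.0833
Erlang-C formula applied:
C(c,a) = 0.0022

0.0022


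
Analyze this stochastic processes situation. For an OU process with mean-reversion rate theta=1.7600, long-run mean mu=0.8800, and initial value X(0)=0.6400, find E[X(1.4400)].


E[X(t)] = mu + (X(0) - mu)*exp(-theta*t)
= 0.8800 + (0.6400 - 0.8800)*exp(-1.7600*1.4400)
= 0.8800 + -0.2400 * 0.0793
= 0.8610

0.8610


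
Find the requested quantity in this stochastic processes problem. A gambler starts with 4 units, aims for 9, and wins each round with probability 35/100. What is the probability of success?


Gambler's ruin formula:
r = q/p = 0.6500/0.3500 = 1.8571
P(win) = (1 - r^i)/(1 - r^N)
= (1 - 1.8571^4)/(1 - 1.8571^9)
= 0.0416

0.0416


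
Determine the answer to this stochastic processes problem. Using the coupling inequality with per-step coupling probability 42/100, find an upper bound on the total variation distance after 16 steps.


TV distance bound <= (1-delta)^n
= (1 - 0.4200)^16
= 0.5800^16
= 1.6400e-04

1.6400e-04


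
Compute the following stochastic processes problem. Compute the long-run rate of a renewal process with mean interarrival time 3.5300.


Long-run renewal rate = 1/E(X)
= 1/3.5300
= 0.2833

0.2833


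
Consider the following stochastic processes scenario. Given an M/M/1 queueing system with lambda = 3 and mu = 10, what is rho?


rho = lambda/mu
= 3/10
= 0.3000

0.3000


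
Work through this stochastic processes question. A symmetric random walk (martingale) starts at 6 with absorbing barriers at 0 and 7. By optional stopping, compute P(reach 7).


By optional stopping theorem: E(M at tau) = M(0) = 6
P(hit 7)*7 + P(hit 0)*0 = 6
P(hit 7) = (6 - 0)/(7 - 0) = 6/7 = 0.8571

0.8571


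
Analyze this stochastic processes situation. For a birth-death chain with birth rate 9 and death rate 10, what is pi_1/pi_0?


For birth-death process, pi_n/pi_0 = (lambda/mu)^n
= (9/10)^1
= 0.9000

0.9000


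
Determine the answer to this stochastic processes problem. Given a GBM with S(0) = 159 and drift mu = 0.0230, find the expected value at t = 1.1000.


E[S(t)] = S(0) * exp(mu * t)
= 159 * exp(0.0230 * 1.1000)
= 159 * 1.0256
= 163.0740

163.0740


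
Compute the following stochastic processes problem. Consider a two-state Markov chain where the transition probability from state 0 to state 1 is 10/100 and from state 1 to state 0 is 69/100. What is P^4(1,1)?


Computing P^4 by matrix multiplication.
P = [[0.9000, 0.1000], [0.6900, 0.3100]]
After raising P to the power 4:
P^4(1,1) = 0.1283

0.1283


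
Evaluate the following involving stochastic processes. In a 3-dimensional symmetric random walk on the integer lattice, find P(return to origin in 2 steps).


P(return in 2 steps) = P(reverse first step) = 1/(2d)
= 1/6
= 0.1667

0.1667


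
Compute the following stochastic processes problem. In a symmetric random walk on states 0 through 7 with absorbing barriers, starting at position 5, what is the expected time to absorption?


For symmetric RW on 0,...,N with absorbing barriers, E(i) = i*(N-i)
E(5) = 5 * 2 = 10

10


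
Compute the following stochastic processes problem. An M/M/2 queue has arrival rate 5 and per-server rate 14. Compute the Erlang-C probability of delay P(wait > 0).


a = lambda/mu = 0.3571
rho = a/c = 0.1786
Erlang-C formula applied:
C(c,a) = 0.0541

0.0541


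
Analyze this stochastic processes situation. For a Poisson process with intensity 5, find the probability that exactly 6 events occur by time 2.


P(N(t)=k) = (lambda*t)^k * exp(-lambda*t) / k!
lambda*t = 10
= 10^6 * exp(-10) / 6!
= 1000000 * 4.5400e-05 / 720
= 0.0631

0.0631


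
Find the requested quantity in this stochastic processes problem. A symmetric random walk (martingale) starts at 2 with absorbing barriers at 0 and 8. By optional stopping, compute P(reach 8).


By optional stopping theorem: E(M at tau) = M(0) = 2
P(hit 8)*8 + P(hit 0)*0 = 2
P(hit 8) = (2 - 0)/(8 - 0) = 1/4 = 0.2500

0.2500


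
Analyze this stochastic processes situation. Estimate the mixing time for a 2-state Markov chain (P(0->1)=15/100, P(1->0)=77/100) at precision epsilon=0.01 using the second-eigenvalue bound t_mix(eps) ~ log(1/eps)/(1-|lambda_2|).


lambda_2 = |1 - p01 - p10| = |1 - 0.1500 - 0.7700| = 0.0800
t_mix ~ log(1/eps)/(1 - |lambda_2|)
= log(100)/(1 - 0.0800) = 4.6052/0.9200
= 5.0056

5.0056


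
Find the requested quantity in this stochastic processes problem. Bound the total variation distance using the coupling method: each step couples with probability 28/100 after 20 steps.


TV distance bound <= (1-delta)^n
= (1 - 0.2800)^20
= 0.7200^20
= 0.0014

0.0014


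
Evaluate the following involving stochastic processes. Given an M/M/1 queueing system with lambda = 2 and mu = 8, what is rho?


rho = lambda/mu
= 2/8
= 0.2500

0.2500


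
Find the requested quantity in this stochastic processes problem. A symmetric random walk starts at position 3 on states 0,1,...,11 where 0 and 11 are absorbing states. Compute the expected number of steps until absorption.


For symmetric RW on 0,...,N with absorbing barriers, E(i) = i*(N-i)
E(3) = 3 * 8 = 24

24


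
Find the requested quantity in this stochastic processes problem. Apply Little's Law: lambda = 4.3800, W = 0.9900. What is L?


Little's Law: L = lambda * W
= 4.3800 * 0.9900
= 4.3362

4.3362


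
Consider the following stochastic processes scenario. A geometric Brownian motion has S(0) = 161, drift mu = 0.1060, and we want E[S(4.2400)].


E[S(t)] = S(0) * exp(mu * t)
= 161 * exp(0.1060 * 4.2400)
= 161 * 1.5674
= 252.3569

252.3569


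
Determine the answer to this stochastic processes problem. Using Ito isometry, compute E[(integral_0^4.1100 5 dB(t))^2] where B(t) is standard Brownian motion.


By Ito isometry: E[(int f dB)^2] = int f^2 dt
= 5^2 * 4.1100
= 25 * 4.1100 = 102.7500

102.7500


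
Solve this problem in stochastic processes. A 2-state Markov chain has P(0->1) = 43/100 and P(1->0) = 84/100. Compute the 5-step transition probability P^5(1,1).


Computing P^5 by matrix multiplication.
P = [[0.5700, 0.4300], [0.8400, 0.1600]]
After raising P to the power 5:
P^5(1,1) = 0.3376

0.3376


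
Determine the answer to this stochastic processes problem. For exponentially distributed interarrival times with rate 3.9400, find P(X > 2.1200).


P(X > t) = exp(-lambda * t)
= exp(-3.9400 * 2.1200)
= exp(-8.3528) = 2.3574e-04

2.3574e-04


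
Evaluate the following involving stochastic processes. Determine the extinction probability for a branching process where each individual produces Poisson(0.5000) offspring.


Since mu = 0.5000 <= 1, extinction probability = 1.

1.0000


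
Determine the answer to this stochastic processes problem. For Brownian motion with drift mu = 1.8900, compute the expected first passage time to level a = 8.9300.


Expected first passage time = a/mu
= 8.9300/1.8900
= 4.7249

4.7249


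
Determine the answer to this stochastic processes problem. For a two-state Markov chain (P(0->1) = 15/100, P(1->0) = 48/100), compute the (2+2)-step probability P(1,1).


P^4 = P^2 * P^2
Computing via matrix multiplication of the transition matrix.
Entry (1,1) of P^4 = 0.2524

0.2524


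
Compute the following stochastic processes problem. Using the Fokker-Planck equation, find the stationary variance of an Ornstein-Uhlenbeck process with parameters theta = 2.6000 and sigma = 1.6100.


Stationary variance = sigma^2 / (2*theta)
= 1.6100^2 / (2*2.6000)
= 2.5921 / 5.2000
= 0.4985

0.4985


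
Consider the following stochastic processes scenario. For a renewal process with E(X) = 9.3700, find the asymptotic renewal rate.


Long-run renewal rate = 1/E(X)
= 1/9.3700
= 0.1067

0.1067


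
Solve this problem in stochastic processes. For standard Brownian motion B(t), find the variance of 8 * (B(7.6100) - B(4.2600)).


Var(alpha*(B(t)-B(s))) = alpha^2 * (t-s)
= 8^2 * (7.6100 - 4.2600)
= 64 * 3.3500
= 214.4000

214.4000


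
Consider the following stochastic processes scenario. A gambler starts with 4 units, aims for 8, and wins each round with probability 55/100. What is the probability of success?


Gambler's ruin formula:
r = q/p = 0.4500/0.5500 = 0.8182
P(win) = (1 - r^i)/(1 - r^N)
= (1 - 0.8182^4)/(1 - 0.8182^8)
= 0.6905

0.6905


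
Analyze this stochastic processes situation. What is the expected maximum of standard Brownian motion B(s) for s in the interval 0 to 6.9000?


E(max B(s)) = sqrt(2t/pi)
= sqrt(2*6.9000/pi)
= sqrt(4.3927)
= 2.0959

2.0959


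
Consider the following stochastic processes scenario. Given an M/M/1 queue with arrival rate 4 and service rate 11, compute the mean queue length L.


rho = 4/11 = 0.3636
L = rho/(1-rho)
= 0.3636/0.6364
= 0.5714

0.5714


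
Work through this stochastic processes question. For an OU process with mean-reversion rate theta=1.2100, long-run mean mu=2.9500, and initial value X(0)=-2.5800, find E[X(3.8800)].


E[X(t)] = mu + (X(0) - mu)*exp(-theta*t)
= 2.9500 + (-2.5800 - 2.9500)*exp(-1.2100*3.8800)
= 2.9500 + -5.5300 * 0.0091
= 2.8994

2.8994


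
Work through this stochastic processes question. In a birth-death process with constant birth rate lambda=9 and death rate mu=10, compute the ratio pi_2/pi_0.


For birth-death process, pi_n/pi_0 = (lambda/mu)^n
= (9/10)^2
= 0.8100

0.8100


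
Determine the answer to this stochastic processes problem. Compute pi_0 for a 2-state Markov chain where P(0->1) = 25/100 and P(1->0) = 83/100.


Stationary distribution: pi_0 = p10/(p01+p10), pi_1 = p01/(p01+p10)
p01 = 0.2500, p10 = 0.8300
pi_0 = 0.7685

0.7685


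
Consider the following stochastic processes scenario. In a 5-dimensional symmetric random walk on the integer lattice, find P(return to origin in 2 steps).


P(return in 2 steps) = P(reverse first step) = 1/(2d)
= 1/10
= 0.1000

0.1000


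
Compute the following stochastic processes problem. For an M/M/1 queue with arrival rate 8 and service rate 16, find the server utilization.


rho = lambda/mu
= 8/16
= 0.5000

0.5000


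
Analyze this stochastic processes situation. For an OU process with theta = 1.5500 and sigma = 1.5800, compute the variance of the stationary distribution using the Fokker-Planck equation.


Stationary variance = sigma^2 / (2*theta)
= 1.5800^2 / (2*1.5500)
= 2.4964 / 3.1000
= 0.8053

0.8053


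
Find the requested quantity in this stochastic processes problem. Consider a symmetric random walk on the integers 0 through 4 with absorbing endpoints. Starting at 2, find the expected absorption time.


For symmetric RW on 0,...,N with absorbing barriers, E(i) = i*(N-i)
E(2) = 2 * 2 = 4

4


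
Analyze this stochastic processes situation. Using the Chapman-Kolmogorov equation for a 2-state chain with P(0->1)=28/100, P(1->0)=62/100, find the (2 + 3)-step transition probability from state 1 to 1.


P^5 = P^2 * P^3
Computing via matrix multiplication of the transition matrix.
Entry (1,1) of P^5 = 0.3111

0.3111


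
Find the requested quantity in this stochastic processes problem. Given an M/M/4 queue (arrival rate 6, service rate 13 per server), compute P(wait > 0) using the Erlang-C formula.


a = lambda/mu = 0.4615
rho = a/c = 0.1154
Erlang-C formula applied:
C(c,a) = 0.0013

0.0013


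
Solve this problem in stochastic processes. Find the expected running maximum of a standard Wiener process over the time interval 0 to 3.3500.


E(max B(s)) = sqrt(2t/pi)
= sqrt(2*3.3500/pi)
= sqrt(2.1327)
= 1.4604

1.4604


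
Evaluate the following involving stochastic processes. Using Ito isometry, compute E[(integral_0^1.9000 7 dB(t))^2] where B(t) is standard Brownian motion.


By Ito isometry: E[(int f dB)^2] = int f^2 dt
= 7^2 * 1.9000
= 49 * 1.9000 = 93.1000

93.1000


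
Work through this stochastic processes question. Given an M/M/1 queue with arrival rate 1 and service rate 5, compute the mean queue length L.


rho = 1/5 = 0.2000
L = rho/(1-rho)
= 0.2000/0.8000
= 0.2500

0.2500


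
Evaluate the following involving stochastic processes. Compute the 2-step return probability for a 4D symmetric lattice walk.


P(return in 2 steps) = P(reverse first step) = 1/(2d)
= 1/8
= 0.1250

0.1250


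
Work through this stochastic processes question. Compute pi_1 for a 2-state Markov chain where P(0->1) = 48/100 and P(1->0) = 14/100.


Stationary distribution: pi_0 = p10/(p01+p10), pi_1 = p01/(p01+p10)
p01 = 0.4800, p10 = 0.1400
pi_1 = 0.7742

0.7742


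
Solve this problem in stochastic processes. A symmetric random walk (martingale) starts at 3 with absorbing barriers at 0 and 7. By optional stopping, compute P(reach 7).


By optional stopping theorem: E(M at tau) = M(0) = 3
P(hit 7)*7 + P(hit 0)*0 = 3
P(hit 7) = (3 - 0)/(7 - 0) = 3/7 = 0.4286

0.4286


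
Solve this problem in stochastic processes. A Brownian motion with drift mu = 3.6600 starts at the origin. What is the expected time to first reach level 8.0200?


Expected first passage time = a/mu
= 8.0200/3.6600
= 2.1913

2.1913


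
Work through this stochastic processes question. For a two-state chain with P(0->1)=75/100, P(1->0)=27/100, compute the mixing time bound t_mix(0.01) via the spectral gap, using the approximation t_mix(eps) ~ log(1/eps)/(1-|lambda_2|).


lambda_2 = |1 - p01 - p10| = |1 - 0.7500 - 0.2700| = 0.0200
t_mix ~ log(1/eps)/(1 - |lambda_2|)
= log(100)/(1 - 0.0200) = 4.6052/0.9800
= 4.6992

4.6992


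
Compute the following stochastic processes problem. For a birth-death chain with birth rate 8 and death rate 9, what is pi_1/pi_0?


For birth-death process, pi_n/pi_0 = (lambda/mu)^n
= (8/9)^1
= 0.8889

0.8889


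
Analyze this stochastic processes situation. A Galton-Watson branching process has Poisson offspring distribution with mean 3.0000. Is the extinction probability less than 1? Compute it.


Since mu = 3.0000 > 1, extinction prob q < 1.
Solve s = exp(mu*(s-1)) iteratively.
q = 0.0595

0.0595


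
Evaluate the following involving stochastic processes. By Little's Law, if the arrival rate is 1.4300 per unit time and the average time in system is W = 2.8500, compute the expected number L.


Little's Law: L = lambda * W
= 1.4300 * 2.8500
= 4.0755

4.0755


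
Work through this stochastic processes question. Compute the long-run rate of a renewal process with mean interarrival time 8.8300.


Long-run renewal rate = 1/E(X)
= 1/8.8300
= 0.1133

0.1133


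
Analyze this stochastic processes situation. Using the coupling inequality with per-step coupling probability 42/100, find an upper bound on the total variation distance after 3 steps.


TV distance bound <= (1-delta)^n
= (1 - 0.4200)^3
= 0.5800^3
= 0.1951

0.1951


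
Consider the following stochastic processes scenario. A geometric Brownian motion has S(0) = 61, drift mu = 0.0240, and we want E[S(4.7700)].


E[S(t)] = S(0) * exp(mu * t)
= 61 * exp(0.0240 * 4.7700)
= 61 * 1.1213
= 68.3987

68.3987


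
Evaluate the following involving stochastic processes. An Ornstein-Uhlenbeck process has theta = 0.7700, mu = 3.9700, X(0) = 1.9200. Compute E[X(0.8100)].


E[X(t)] = mu + (X(0) - mu)*exp(-theta*t)
= 3.9700 + (1.9200 - 3.9700)*exp(-0.7700*0.8100)
= 3.9700 + -2.0500 * 0.5360
= 2.8713

2.8713


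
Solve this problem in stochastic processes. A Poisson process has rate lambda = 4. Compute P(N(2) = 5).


P(N(t)=k) = (lambda*t)^k * exp(-lambda*t) / k!
lambda*t = 8
= 8^5 * exp(-8) / 5!
= 32768 * 3.3546e-04 / 120
= 0.0916

0.0916


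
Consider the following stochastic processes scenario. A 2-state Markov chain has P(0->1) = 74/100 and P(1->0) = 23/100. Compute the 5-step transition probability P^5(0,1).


Computing P^5 by matrix multiplication.
P = [[0.2600, 0.7400], [0.2300, 0.7700]]
After raising P to the power 5:
P^5(0,1) = 0.7629

0.7629
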